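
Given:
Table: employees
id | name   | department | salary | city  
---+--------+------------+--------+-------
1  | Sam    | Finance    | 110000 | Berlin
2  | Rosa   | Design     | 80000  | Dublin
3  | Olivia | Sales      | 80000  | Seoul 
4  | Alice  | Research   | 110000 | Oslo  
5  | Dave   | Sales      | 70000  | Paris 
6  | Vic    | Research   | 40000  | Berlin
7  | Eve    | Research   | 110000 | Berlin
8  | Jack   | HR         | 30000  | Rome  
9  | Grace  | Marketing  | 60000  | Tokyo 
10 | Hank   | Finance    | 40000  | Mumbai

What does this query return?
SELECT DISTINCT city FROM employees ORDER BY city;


All 'city' values (row order): Berlin, Dublin, Seoul, Oslo, Paris, Berlin, Berlin, Rome, Tokyo, Mumbai
Removing duplicates leaves 8 unique value(s).

8 values:
Berlin
Dublin
Mumbai
Oslo
Paris
Rome
Seoul
Tokyo


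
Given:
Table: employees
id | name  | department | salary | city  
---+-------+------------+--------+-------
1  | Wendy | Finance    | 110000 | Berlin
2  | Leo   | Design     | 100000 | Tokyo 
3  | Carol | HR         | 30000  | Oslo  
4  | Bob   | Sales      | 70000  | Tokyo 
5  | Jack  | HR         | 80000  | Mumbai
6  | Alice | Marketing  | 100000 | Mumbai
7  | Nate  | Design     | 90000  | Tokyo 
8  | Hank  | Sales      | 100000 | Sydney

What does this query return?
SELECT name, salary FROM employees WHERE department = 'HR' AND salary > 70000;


Filtering: department = 'HR' AND salary > 70000
Matching: 1 rows

1 rows:
Jack, 80000


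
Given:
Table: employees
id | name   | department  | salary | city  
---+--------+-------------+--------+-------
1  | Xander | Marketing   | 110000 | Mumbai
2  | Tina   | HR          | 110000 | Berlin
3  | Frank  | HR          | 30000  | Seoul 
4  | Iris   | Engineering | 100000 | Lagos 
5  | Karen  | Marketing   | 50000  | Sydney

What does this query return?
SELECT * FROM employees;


SELECT * returns all 5 rows with all columns

5 rows:
1, Xander, Marketing, 110000, Mumbai
2, Tina, HR, 110000, Berlin
3, Frank, HR, 30000, Seoul
4, Iris, Engineering, 100000, Lagos
5, Karen, Marketing, 50000, Sydney


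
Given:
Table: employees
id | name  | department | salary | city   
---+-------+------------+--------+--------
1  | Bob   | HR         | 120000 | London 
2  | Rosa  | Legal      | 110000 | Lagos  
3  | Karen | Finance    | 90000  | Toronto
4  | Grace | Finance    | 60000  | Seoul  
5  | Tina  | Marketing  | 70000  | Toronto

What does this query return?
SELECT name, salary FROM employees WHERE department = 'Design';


Filtering: department = 'Design'
Matching rows: 0

Empty result set (0 rows)


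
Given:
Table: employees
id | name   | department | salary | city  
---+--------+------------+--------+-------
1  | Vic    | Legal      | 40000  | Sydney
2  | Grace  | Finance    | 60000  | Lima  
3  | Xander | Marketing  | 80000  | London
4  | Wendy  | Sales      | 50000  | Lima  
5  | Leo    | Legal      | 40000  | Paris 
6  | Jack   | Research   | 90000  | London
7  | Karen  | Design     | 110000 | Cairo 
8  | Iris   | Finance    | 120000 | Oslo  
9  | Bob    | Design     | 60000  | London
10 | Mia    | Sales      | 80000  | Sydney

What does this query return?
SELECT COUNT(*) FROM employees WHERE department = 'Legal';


Counting rows where department = 'Legal'
  Vic -> MATCH
  Leo -> MATCH


2


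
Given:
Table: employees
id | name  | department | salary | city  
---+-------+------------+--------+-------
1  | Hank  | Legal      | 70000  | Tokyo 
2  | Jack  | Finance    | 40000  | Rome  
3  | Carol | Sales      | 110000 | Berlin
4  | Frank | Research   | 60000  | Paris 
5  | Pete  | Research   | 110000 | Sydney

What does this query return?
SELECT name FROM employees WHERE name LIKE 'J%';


LIKE 'J%' matches names starting with 'J'
Matching: 1

1 rows:
Jack


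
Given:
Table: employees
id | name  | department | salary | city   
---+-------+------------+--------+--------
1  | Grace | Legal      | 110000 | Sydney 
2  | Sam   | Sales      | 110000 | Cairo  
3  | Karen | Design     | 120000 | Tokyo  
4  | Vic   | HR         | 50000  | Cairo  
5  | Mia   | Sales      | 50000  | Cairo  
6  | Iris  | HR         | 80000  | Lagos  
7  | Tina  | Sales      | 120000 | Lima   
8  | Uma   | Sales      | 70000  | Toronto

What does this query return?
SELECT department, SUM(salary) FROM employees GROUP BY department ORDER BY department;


Summing salary within each department:
  Design: 120000 = 120000
  HR: 50000 + 80000 = 130000
  Legal: 110000 = 110000
  Sales: 110000 + 50000 + 120000 + 70000 = 350000


4 groups:
Design, 120000
HR, 130000
Legal, 110000
Sales, 350000


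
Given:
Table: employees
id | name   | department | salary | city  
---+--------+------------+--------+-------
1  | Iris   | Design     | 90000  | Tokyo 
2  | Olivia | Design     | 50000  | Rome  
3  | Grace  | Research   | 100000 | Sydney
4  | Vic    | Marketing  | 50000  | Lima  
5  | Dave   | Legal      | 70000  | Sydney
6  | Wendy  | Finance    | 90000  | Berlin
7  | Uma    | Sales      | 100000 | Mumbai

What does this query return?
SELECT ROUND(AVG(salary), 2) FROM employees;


SUM(salary) = 550000
COUNT = 7
ROUND(AVG, 2) = ROUND(550000 / 7, 2) = 78571.43

78571.43


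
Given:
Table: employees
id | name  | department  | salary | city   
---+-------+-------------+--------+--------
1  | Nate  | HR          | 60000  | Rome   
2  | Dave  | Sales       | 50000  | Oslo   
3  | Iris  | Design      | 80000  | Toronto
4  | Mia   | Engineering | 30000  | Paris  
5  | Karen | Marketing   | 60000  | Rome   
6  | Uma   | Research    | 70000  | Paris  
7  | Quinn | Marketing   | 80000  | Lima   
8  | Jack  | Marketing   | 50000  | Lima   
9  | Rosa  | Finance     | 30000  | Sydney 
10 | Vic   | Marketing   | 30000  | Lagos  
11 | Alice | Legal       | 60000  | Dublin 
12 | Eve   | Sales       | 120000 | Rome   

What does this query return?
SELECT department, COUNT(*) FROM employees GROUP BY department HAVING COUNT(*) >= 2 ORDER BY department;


Groups with count >= 2:
  Marketing: 4 -> PASS
  Sales: 2 -> PASS
  Design: 1 -> filtered out
  Engineering: 1 -> filtered out
  Finance: 1 -> filtered out
  HR: 1 -> filtered out
  Legal: 1 -> filtered out
  Research: 1 -> filtered out


2 groups:
Marketing, 4
Sales, 2


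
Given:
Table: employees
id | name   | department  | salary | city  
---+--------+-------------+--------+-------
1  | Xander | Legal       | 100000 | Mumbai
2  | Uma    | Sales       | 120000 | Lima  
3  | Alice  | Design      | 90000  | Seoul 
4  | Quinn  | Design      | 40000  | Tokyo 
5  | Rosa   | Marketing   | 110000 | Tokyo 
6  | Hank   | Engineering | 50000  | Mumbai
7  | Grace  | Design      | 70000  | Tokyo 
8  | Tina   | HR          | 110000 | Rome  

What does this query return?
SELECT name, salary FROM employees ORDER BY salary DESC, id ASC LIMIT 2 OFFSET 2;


Sort by salary DESC (id ASC tiebreak), then skip 2 and take 2
Rows 3 through 4

2 rows:
Tina, 110000
Xander, 100000


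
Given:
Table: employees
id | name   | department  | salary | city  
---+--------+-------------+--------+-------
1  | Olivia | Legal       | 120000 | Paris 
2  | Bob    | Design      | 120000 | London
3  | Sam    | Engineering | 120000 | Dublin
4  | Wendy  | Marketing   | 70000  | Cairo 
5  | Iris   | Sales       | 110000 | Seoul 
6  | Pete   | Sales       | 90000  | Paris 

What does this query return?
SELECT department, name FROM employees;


Projecting columns: department, name

6 rows:
Legal, Olivia
Design, Bob
Engineering, Sam
Marketing, Wendy
Sales, Iris
Sales, Pete


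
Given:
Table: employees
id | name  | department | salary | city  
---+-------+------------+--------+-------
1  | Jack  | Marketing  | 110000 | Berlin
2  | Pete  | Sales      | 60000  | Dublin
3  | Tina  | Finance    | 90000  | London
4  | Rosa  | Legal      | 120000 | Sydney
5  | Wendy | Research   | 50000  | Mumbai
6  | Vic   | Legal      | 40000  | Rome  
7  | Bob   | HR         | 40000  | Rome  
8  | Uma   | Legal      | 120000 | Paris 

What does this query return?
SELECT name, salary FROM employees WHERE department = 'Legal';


Filtering: department = 'Legal'
Matching rows: 3

3 rows:
Rosa, 120000
Vic, 40000
Uma, 120000


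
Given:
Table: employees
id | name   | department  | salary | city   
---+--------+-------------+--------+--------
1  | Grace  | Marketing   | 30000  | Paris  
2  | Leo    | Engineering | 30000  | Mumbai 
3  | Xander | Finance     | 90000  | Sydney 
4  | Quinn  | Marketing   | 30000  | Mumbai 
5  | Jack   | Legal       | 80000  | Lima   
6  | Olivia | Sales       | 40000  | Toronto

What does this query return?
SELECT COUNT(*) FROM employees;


COUNT(*) counts all rows

6


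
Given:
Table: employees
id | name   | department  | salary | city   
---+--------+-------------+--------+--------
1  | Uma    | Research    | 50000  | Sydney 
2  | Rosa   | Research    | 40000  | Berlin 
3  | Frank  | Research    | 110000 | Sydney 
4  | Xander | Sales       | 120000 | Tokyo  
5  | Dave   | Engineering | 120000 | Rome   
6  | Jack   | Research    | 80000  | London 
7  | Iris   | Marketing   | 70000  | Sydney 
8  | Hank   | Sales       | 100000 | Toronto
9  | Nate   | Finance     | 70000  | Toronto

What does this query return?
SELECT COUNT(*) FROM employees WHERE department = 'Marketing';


Counting rows where department = 'Marketing'
  Iris -> MATCH


1


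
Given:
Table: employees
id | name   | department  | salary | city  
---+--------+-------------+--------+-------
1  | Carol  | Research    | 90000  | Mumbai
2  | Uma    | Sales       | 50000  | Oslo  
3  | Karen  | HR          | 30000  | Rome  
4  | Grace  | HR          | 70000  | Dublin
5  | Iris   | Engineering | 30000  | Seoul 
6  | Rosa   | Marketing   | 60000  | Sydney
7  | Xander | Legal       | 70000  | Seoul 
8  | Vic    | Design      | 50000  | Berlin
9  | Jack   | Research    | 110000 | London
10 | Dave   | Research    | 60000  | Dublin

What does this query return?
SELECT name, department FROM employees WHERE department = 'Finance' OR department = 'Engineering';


Filtering: department = 'Finance' OR 'Engineering'
Matching: 1 rows

1 rows:
Iris, Engineering


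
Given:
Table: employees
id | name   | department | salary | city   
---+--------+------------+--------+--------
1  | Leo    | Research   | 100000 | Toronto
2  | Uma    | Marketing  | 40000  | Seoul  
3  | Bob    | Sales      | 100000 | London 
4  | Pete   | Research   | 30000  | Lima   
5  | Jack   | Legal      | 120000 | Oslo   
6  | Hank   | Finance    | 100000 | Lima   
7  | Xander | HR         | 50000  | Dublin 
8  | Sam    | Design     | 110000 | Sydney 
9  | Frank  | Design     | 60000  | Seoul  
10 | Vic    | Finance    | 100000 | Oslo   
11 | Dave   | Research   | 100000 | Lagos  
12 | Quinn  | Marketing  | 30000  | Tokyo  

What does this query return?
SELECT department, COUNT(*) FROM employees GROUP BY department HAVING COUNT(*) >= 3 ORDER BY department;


Groups with count >= 3:
  Research: 3 -> PASS
  Design: 2 -> filtered out
  Finance: 2 -> filtered out
  HR: 1 -> filtered out
  Legal: 1 -> filtered out
  Marketing: 2 -> filtered out
  Sales: 1 -> filtered out


1 groups:
Research, 3


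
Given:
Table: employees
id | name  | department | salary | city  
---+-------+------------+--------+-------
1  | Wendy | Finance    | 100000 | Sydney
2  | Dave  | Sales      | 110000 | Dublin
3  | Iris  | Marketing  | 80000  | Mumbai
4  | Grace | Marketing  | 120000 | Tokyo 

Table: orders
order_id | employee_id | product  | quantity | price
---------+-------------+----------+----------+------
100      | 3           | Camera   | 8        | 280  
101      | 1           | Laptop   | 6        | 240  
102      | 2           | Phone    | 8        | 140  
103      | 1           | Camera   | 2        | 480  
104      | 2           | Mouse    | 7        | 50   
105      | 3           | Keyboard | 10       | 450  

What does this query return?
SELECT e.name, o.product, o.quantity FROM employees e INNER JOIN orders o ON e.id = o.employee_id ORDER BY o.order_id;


Joining employees.id = orders.employee_id:
  employee Iris (id=3) -> order Camera
  employee Wendy (id=1) -> order Laptop
  employee Dave (id=2) -> order Phone
  employee Wendy (id=1) -> order Camera
  employee Dave (id=2) -> order Mouse
  employee Iris (id=3) -> order Keyboard


6 rows:
Iris, Camera, 8
Wendy, Laptop, 6
Dave, Phone, 8
Wendy, Camera, 2
Dave, Mouse, 7
Iris, Keyboard, 10


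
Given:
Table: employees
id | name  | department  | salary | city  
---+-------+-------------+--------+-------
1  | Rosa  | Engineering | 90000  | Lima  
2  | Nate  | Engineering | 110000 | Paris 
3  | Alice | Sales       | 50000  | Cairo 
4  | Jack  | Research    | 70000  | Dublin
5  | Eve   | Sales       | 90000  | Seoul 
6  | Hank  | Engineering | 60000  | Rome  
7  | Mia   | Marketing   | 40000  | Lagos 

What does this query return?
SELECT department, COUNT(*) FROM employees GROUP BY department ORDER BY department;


Assigning each row to its department group:
  Rosa -> Engineering
  Nate -> Engineering
  Alice -> Sales
  Jack -> Research
  Eve -> Sales
  Hank -> Engineering
  Mia -> Marketing


4 groups:
Engineering, 3
Marketing, 1
Research, 1
Sales, 2


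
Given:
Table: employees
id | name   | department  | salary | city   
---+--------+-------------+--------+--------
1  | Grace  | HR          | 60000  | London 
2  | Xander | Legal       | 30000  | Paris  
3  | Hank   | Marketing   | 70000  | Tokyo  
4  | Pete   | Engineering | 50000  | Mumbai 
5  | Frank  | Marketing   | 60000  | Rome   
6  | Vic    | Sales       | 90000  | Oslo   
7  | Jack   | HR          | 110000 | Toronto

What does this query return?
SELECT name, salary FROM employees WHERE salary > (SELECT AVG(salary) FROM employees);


Subquery: AVG(salary) = 67142.86
Filtering: salary > 67142.86
  Hank (70000) -> MATCH
  Vic (90000) -> MATCH
  Jack (110000) -> MATCH


3 rows:
Hank, 70000
Vic, 90000
Jack, 110000


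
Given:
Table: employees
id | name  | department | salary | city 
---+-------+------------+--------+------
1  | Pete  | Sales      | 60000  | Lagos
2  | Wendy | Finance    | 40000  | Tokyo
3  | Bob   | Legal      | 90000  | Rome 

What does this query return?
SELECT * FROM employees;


SELECT * returns all 3 rows with all columns

3 rows:
1, Pete, Sales, 60000, Lagos
2, Wendy, Finance, 40000, Tokyo
3, Bob, Legal, 90000, Rome


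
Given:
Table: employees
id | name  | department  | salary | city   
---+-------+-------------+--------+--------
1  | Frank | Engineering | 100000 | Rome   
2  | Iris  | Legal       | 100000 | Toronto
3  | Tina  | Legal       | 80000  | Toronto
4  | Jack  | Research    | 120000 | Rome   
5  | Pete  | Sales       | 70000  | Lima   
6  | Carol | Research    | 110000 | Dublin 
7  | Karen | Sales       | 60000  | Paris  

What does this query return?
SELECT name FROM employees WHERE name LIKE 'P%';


LIKE 'P%' matches names starting with 'P'
Matching: 1

1 rows:
Pete


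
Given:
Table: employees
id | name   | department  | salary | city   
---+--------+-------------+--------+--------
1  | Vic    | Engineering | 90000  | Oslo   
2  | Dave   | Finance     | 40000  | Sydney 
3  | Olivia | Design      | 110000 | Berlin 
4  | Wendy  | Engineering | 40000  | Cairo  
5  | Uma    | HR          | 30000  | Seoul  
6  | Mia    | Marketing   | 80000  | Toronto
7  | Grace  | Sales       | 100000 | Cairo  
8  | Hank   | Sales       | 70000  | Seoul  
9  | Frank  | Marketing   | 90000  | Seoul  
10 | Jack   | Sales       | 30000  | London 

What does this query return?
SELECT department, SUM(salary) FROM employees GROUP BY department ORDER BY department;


Summing salary within each department:
  Design: 110000 = 110000
  Engineering: 90000 + 40000 = 130000
  Finance: 40000 = 40000
  HR: 30000 = 30000
  Marketing: 80000 + 90000 = 170000
  Sales: 100000 + 70000 + 30000 = 200000


6 groups:
Design, 110000
Engineering, 130000
Finance, 40000
HR, 30000
Marketing, 170000
Sales, 200000


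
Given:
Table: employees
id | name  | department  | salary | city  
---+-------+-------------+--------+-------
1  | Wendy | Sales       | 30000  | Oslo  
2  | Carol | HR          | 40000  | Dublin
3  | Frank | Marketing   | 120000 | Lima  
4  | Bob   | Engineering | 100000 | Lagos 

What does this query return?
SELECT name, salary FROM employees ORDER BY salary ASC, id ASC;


Sorting by salary ASC, then id ASC for ties

4 rows:
Wendy, 30000
Carol, 40000
Bob, 100000
Frank, 120000


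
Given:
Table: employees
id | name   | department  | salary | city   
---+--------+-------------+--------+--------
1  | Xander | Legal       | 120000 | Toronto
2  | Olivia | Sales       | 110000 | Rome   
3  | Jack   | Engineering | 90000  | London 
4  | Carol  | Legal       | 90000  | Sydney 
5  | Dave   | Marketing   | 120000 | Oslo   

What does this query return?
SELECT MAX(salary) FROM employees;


Salaries: 120000, 110000, 90000, 90000, 120000
MAX = 120000

120000


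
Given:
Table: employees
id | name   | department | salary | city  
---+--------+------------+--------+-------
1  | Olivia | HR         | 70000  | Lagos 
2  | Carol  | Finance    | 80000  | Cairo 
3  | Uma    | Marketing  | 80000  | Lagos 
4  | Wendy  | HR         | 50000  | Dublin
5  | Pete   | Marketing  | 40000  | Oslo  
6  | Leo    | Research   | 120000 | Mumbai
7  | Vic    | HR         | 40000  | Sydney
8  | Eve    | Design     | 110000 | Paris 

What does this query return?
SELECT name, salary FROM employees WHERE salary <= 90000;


Filtering: salary <= 90000
Matching: 6 rows

6 rows:
Olivia, 70000
Carol, 80000
Uma, 80000
Wendy, 50000
Pete, 40000
Vic, 40000


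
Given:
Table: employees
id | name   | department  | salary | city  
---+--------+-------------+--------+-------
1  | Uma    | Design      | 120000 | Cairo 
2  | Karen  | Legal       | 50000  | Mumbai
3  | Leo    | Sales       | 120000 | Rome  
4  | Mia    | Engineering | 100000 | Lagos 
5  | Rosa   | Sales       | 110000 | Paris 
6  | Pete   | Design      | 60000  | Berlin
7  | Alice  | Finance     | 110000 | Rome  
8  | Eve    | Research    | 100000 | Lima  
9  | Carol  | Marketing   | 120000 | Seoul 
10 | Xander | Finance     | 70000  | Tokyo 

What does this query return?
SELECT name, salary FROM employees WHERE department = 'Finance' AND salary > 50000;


Filtering: department = 'Finance' AND salary > 50000
Matching: 2 rows

2 rows:
Alice, 110000
Xander, 70000


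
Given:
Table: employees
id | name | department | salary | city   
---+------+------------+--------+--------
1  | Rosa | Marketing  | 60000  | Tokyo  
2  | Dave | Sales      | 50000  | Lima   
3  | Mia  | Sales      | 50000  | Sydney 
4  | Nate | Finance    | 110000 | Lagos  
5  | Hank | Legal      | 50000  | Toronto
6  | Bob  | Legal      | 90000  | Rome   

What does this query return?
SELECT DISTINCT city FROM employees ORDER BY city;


All 'city' values (row order): Tokyo, Lima, Sydney, Lagos, Toronto, Rome
Removing duplicates leaves 6 unique value(s).

6 values:
Lagos
Lima
Rome
Sydney
Tokyo
Toronto


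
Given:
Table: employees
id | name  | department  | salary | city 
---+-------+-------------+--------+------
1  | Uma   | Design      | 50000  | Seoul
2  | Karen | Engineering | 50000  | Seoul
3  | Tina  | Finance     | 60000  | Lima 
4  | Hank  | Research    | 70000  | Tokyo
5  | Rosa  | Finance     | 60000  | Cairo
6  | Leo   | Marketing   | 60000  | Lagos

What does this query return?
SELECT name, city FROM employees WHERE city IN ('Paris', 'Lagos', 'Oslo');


Filtering: city IN ('Paris', 'Lagos', 'Oslo')
Matching: 1 rows

1 rows:
Leo, Lagos


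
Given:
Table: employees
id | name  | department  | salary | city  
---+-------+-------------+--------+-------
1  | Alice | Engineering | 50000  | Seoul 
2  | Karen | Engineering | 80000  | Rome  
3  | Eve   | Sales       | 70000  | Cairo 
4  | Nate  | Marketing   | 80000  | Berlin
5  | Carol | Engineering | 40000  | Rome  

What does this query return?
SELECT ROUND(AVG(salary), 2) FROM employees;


SUM(salary) = 320000
COUNT = 5
ROUND(AVG, 2) = ROUND(320000 / 5, 2) = 64000.0

64000.0


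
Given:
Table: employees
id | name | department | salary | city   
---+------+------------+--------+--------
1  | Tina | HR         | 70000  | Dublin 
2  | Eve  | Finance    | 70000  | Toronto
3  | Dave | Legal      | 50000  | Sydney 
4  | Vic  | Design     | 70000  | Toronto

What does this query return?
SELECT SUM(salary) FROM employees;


SUM(salary) = 70000 + 70000 + 50000 + 70000 = 260000

260000


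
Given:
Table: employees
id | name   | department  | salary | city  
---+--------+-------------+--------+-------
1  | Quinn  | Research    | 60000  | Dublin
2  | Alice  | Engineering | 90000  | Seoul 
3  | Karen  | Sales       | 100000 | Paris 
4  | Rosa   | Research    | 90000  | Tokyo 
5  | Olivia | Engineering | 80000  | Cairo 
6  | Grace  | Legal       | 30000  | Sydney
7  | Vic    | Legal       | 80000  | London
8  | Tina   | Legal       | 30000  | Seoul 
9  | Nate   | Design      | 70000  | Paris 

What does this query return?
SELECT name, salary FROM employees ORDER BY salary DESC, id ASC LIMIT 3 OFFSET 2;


Sort by salary DESC (id ASC tiebreak), then skip 2 and take 3
Rows 3 through 5

3 rows:
Rosa, 90000
Olivia, 80000
Vic, 80000


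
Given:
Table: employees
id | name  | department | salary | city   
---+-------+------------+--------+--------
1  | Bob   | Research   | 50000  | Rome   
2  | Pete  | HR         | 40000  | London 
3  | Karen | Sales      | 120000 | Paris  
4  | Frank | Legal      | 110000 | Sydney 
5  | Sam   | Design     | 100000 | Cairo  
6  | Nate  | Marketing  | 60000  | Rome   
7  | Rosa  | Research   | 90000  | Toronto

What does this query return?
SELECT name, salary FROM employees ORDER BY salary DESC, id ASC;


Sorting by salary DESC, then id ASC for ties

7 rows:
Karen, 120000
Frank, 110000
Sam, 100000
Rosa, 90000
Nate, 60000
Bob, 50000
Pete, 40000


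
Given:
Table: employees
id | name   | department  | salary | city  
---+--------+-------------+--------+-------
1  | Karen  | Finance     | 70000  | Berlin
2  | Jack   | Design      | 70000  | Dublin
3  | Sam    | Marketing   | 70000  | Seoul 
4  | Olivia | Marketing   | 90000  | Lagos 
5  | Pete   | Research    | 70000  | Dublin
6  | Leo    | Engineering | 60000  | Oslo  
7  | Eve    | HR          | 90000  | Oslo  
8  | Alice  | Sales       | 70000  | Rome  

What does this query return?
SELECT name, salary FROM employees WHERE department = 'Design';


Filtering: department = 'Design'
Matching rows: 1

1 rows:
Jack, 70000


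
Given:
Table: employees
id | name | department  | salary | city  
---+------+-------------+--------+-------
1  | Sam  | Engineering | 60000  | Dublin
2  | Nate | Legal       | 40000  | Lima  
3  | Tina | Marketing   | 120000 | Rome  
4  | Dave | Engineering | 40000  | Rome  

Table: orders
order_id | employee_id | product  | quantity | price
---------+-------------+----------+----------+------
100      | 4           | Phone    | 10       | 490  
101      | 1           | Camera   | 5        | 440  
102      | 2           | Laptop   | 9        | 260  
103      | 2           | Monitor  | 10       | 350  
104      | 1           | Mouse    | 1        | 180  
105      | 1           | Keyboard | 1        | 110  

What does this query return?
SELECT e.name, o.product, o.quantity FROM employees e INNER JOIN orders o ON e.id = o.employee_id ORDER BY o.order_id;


Joining employees.id = orders.employee_id:
  employee Dave (id=4) -> order Phone
  employee Sam (id=1) -> order Camera
  employee Nate (id=2) -> order Laptop
  employee Nate (id=2) -> order Monitor
  employee Sam (id=1) -> order Mouse
  employee Sam (id=1) -> order Keyboard


6 rows:
Dave, Phone, 10
Sam, Camera, 5
Nate, Laptop, 9
Nate, Monitor, 10
Sam, Mouse, 1
Sam, Keyboard, 1


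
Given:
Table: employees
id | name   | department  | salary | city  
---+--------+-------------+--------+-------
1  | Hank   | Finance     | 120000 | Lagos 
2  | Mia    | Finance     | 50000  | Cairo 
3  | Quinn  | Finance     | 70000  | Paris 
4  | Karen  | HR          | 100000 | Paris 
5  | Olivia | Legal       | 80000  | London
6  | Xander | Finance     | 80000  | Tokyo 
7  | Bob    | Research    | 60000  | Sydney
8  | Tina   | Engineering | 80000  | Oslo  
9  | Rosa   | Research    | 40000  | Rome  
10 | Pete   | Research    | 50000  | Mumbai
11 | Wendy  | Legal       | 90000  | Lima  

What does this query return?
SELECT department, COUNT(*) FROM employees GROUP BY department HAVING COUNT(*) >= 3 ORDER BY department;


Groups with count >= 3:
  Finance: 4 -> PASS
  Research: 3 -> PASS
  Engineering: 1 -> filtered out
  HR: 1 -> filtered out
  Legal: 2 -> filtered out


2 groups:
Finance, 4
Research, 3


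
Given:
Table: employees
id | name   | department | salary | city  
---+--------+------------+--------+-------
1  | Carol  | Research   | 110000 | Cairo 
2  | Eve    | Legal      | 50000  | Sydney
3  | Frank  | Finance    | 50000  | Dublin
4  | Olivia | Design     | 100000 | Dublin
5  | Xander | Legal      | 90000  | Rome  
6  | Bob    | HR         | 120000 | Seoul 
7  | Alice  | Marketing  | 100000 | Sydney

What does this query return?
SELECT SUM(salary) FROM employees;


SUM(salary) = 110000 + 50000 + 50000 + 100000 + 90000 + 120000 + 100000 = 620000

620000


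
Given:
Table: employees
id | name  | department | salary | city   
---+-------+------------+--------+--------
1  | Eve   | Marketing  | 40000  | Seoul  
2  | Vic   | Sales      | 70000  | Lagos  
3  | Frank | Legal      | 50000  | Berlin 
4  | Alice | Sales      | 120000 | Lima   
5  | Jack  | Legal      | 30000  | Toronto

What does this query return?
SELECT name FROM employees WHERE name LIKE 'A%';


LIKE 'A%' matches names starting with 'A'
Matching: 1

1 rows:
Alice


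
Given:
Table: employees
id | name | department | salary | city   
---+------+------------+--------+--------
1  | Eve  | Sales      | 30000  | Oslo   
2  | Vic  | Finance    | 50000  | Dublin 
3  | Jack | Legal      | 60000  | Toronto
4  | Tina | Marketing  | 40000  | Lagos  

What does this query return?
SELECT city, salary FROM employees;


Projecting columns: city, salary

4 rows:
Oslo, 30000
Dublin, 50000
Toronto, 60000
Lagos, 40000


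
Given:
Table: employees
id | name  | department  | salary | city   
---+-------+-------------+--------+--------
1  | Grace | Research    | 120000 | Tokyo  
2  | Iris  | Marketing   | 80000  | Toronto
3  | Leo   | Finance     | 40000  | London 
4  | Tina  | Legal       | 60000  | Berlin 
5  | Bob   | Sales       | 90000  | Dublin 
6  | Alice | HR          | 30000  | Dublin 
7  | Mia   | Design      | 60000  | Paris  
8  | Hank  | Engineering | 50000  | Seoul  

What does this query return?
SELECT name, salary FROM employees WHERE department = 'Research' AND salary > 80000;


Filtering: department = 'Research' AND salary > 80000
Matching: 1 rows

1 rows:
Grace, 120000


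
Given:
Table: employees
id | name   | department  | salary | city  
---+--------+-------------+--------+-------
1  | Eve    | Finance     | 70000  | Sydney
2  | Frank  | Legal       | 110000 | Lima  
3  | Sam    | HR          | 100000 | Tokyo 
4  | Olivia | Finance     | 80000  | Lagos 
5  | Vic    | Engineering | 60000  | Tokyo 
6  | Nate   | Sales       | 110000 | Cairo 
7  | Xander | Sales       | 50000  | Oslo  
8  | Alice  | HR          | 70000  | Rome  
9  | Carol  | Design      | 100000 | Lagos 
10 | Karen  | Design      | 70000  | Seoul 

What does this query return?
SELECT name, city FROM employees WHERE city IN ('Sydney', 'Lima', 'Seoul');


Filtering: city IN ('Sydney', 'Lima', 'Seoul')
Matching: 3 rows

3 rows:
Eve, Sydney
Frank, Lima
Karen, Seoul


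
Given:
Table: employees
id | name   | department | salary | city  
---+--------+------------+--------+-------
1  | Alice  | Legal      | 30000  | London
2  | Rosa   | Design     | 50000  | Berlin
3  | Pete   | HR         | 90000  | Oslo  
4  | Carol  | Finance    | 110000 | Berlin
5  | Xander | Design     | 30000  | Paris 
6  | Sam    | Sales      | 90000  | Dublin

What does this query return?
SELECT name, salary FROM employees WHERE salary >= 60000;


Filtering: salary >= 60000
Matching: 3 rows

3 rows:
Pete, 90000
Carol, 110000
Sam, 90000


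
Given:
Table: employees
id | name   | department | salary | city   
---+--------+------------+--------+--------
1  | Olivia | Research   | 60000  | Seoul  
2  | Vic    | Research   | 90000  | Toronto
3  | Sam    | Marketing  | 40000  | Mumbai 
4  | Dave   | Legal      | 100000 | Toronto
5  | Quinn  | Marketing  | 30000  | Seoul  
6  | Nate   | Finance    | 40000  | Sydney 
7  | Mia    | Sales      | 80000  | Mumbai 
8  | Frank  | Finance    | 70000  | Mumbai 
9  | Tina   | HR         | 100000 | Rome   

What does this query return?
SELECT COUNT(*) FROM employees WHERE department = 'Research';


Counting rows where department = 'Research'
  Olivia -> MATCH
  Vic -> MATCH


2


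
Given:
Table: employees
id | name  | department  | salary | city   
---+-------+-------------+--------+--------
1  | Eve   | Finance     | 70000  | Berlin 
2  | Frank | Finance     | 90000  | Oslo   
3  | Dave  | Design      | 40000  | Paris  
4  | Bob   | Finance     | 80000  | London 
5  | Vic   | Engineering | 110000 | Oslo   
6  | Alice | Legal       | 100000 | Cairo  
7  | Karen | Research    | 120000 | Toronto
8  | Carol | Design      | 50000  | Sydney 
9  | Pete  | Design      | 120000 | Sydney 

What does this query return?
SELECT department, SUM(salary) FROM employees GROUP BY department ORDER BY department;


Summing salary within each department:
  Design: 40000 + 50000 + 120000 = 210000
  Engineering: 110000 = 110000
  Finance: 70000 + 90000 + 80000 = 240000
  Legal: 100000 = 100000
  Research: 120000 = 120000


5 groups:
Design, 210000
Engineering, 110000
Finance, 240000
Legal, 100000
Research, 120000


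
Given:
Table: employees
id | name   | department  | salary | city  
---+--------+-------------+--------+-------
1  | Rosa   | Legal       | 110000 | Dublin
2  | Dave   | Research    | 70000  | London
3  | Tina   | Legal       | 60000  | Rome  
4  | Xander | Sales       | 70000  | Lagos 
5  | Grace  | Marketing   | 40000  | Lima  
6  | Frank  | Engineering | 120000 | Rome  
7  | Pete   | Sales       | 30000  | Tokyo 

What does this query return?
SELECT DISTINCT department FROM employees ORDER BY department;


All 'department' values (row order): Legal, Research, Legal, Sales, Marketing, Engineering, Sales
Removing duplicates leaves 5 unique value(s).

5 values:
Engineering
Legal
Marketing
Research
Sales


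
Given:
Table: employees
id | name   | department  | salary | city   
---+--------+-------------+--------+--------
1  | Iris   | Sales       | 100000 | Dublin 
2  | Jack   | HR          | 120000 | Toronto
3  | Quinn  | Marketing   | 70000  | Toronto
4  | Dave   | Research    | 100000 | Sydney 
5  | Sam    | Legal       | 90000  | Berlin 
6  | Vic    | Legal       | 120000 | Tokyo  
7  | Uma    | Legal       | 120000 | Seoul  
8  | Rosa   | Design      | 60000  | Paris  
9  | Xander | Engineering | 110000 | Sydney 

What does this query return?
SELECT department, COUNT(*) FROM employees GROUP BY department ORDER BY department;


Assigning each row to its department group:
  Iris -> Sales
  Jack -> HR
  Quinn -> Marketing
  Dave -> Research
  Sam -> Legal
  Vic -> Legal
  Uma -> Legal
  Rosa -> Design
  Xander -> Engineering


7 groups:
Design, 1
Engineering, 1
HR, 1
Legal, 3
Marketing, 1
Research, 1
Sales, 1


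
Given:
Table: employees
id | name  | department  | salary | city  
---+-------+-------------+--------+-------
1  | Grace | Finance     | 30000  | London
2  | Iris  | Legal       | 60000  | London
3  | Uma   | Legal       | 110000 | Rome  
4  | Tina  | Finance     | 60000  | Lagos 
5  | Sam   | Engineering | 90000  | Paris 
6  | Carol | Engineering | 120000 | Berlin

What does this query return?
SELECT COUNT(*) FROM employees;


COUNT(*) counts all rows

6


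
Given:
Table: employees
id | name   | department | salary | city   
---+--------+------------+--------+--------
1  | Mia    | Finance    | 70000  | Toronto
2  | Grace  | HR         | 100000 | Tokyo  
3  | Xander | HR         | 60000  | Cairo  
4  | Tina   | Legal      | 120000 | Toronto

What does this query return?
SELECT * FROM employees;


SELECT * returns all 4 rows with all columns

4 rows:
1, Mia, Finance, 70000, Toronto
2, Grace, HR, 100000, Tokyo
3, Xander, HR, 60000, Cairo
4, Tina, Legal, 120000, Toronto


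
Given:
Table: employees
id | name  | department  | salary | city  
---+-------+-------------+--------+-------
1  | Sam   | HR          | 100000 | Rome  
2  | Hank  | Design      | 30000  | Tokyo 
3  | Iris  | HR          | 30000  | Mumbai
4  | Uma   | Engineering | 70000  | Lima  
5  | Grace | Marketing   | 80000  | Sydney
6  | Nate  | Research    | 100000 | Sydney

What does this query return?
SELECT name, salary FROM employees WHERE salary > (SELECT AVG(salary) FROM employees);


Subquery: AVG(salary) = 68333.33
Filtering: salary > 68333.33
  Sam (100000) -> MATCH
  Uma (70000) -> MATCH
  Grace (80000) -> MATCH
  Nate (100000) -> MATCH


4 rows:
Sam, 100000
Uma, 70000
Grace, 80000
Nate, 100000


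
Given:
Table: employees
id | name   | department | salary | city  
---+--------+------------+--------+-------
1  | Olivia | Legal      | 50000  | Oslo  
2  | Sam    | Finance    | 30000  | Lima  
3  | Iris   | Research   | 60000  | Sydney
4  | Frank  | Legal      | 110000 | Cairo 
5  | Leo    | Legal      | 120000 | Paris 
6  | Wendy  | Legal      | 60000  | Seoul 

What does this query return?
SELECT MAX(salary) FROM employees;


Salaries: 50000, 30000, 60000, 110000, 120000, 60000
MAX = 120000

120000


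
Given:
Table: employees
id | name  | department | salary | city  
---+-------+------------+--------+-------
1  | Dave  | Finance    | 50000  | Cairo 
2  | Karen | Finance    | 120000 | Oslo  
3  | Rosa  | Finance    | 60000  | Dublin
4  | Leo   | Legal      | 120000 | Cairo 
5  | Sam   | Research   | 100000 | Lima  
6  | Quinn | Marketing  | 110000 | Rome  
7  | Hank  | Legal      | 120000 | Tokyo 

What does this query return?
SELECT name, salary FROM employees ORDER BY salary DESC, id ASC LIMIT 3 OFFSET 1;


Sort by salary DESC (id ASC tiebreak), then skip 1 and take 3
Rows 2 through 4

3 rows:
Leo, 120000
Hank, 120000
Quinn, 110000


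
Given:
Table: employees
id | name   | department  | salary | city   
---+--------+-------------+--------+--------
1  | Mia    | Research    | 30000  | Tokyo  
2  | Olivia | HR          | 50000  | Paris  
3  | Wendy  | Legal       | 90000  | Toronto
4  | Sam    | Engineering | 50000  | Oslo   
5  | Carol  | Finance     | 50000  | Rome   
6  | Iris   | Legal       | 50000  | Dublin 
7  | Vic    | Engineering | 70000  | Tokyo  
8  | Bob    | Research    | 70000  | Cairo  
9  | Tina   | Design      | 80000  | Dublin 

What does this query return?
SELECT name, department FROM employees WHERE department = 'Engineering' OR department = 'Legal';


Filtering: department = 'Engineering' OR 'Legal'
Matching: 4 rows

4 rows:
Wendy, Legal
Sam, Engineering
Iris, Legal
Vic, Engineering


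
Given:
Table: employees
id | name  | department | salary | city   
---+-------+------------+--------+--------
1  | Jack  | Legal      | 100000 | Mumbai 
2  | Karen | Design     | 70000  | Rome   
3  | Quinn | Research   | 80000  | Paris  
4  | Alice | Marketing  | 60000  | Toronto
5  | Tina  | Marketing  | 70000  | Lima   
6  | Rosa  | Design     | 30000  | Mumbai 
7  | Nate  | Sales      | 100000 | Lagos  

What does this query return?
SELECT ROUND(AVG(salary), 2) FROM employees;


SUM(salary) = 510000
COUNT = 7
ROUND(AVG, 2) = ROUND(510000 / 7, 2) = 72857.14

72857.14


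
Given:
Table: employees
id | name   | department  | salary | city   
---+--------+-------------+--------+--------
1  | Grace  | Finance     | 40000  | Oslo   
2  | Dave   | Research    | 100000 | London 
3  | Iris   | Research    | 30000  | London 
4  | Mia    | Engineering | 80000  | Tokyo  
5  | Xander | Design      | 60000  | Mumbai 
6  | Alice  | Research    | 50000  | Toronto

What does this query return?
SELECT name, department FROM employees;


Projecting columns: name, department

6 rows:
Grace, Finance
Dave, Research
Iris, Research
Mia, Engineering
Xander, Design
Alice, Research


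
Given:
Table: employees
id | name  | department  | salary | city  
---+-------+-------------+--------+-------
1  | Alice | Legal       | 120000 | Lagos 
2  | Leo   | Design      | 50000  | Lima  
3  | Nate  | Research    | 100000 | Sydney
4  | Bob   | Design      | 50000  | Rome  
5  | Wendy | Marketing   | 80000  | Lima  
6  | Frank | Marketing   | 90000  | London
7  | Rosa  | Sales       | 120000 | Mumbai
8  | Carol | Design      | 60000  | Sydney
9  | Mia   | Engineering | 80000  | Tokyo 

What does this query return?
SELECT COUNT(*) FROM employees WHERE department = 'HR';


Counting rows where department = 'HR'


0


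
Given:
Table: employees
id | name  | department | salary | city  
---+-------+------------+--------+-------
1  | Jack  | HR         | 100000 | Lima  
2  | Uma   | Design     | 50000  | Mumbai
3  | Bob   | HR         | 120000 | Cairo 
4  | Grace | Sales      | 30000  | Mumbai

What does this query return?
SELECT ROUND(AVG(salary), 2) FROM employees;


SUM(salary) = 300000
COUNT = 4
ROUND(AVG, 2) = ROUND(300000 / 4, 2) = 75000.0

75000.0


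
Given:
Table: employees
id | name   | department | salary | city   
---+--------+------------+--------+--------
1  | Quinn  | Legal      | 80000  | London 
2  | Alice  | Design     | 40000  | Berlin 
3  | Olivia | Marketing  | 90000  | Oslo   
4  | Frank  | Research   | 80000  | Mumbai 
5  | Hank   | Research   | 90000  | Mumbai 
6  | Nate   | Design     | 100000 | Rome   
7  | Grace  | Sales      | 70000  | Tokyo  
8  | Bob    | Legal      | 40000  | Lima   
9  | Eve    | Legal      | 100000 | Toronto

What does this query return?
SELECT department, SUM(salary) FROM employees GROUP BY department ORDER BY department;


Summing salary within each department:
  Design: 40000 + 100000 = 140000
  Legal: 80000 + 40000 + 100000 = 220000
  Marketing: 90000 = 90000
  Research: 80000 + 90000 = 170000
  Sales: 70000 = 70000


5 groups:
Design, 140000
Legal, 220000
Marketing, 90000
Research, 170000
Sales, 70000


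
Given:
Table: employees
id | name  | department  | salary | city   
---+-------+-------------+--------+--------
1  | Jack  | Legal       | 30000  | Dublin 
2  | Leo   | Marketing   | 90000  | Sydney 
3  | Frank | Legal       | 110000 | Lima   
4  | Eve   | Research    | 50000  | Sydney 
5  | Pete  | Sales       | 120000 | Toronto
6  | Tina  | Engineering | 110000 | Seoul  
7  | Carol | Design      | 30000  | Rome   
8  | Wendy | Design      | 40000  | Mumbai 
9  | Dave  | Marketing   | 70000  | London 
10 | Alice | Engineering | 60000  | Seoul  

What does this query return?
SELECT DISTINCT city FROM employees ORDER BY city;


All 'city' values (row order): Dublin, Sydney, Lima, Sydney, Toronto, Seoul, Rome, Mumbai, London, Seoul
Removing duplicates leaves 8 unique value(s).

8 values:
Dublin
Lima
London
Mumbai
Rome
Seoul
Sydney
Toronto


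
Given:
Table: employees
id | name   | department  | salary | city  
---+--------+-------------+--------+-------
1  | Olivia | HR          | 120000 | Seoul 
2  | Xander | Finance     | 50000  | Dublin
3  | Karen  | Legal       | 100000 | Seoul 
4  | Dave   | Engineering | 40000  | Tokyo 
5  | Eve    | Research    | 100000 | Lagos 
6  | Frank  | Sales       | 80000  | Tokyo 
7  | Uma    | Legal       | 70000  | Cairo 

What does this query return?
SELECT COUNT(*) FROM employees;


COUNT(*) counts all rows

7


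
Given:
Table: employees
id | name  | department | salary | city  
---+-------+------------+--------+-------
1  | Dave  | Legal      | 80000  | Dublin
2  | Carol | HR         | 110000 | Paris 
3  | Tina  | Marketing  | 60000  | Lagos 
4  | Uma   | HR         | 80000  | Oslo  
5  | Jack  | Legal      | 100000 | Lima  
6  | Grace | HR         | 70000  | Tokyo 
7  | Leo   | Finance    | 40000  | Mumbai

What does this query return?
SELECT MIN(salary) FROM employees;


Salaries: 80000, 110000, 60000, 80000, 100000, 70000, 40000
MIN = 40000

40000


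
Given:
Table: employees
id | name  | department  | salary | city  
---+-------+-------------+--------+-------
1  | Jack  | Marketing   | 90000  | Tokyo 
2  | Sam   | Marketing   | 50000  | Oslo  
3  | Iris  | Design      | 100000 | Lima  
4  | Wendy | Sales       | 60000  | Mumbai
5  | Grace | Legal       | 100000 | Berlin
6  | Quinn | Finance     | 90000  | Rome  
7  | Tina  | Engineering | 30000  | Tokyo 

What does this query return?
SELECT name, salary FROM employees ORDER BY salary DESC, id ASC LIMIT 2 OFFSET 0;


Sort by salary DESC (id ASC tiebreak), then skip 0 and take 2
Rows 1 through 2

2 rows:
Iris, 100000
Grace, 100000
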